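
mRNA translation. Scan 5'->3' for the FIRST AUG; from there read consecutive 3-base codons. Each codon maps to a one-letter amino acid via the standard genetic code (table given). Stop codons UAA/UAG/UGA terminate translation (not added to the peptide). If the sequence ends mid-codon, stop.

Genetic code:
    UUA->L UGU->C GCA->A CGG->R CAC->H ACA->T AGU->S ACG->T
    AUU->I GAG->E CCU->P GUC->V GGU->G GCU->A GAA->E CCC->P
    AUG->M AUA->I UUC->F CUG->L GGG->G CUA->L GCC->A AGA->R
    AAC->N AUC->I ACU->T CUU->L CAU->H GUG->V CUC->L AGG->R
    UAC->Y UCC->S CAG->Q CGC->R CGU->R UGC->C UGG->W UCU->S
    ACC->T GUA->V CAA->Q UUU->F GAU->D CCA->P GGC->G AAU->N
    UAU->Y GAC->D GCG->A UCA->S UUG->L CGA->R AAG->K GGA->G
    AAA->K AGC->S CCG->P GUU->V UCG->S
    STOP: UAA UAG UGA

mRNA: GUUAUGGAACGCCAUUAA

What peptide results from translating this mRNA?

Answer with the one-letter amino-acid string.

Answer: MERH

Derivation:
start AUG at pos 3
pos 3: AUG -> M; peptide=M
pos 6: GAA -> E; peptide=ME
pos 9: CGC -> R; peptide=MER
pos 12: CAU -> H; peptide=MERH
pos 15: UAA -> STOP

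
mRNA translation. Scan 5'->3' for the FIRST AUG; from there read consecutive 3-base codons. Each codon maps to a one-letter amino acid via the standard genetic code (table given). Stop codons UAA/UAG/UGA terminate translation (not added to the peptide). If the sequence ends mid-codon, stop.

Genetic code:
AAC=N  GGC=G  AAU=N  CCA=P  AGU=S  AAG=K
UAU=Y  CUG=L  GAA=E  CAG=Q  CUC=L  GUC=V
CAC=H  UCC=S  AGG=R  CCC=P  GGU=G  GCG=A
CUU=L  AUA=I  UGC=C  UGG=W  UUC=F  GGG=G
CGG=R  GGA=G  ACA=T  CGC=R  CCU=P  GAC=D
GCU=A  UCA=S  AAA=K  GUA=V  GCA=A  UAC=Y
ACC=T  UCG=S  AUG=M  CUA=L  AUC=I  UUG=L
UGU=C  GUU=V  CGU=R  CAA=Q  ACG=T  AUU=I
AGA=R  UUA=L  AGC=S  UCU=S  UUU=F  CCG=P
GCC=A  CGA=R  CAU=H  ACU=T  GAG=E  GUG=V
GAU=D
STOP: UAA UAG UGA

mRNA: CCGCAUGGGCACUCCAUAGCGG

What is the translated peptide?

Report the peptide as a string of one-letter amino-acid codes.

Answer: MGTP

Derivation:
start AUG at pos 4
pos 4: AUG -> M; peptide=M
pos 7: GGC -> G; peptide=MG
pos 10: ACU -> T; peptide=MGT
pos 13: CCA -> P; peptide=MGTP
pos 16: UAG -> STOP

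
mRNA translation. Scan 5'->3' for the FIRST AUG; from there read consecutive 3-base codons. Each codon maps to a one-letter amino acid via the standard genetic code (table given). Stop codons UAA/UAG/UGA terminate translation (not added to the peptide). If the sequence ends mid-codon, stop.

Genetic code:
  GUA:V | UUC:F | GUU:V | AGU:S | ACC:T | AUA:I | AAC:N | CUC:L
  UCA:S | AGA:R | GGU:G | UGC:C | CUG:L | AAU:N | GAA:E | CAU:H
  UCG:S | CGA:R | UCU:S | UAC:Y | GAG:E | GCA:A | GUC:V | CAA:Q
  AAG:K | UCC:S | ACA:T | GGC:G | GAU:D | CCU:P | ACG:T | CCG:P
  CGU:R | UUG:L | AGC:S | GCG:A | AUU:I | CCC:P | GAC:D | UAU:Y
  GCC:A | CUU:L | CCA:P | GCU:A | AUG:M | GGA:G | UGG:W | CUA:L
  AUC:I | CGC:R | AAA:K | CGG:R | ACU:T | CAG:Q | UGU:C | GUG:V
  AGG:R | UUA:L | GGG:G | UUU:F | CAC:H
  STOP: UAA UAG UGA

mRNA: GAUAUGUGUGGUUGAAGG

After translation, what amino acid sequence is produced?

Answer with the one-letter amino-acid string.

Answer: MCG

Derivation:
start AUG at pos 3
pos 3: AUG -> M; peptide=M
pos 6: UGU -> C; peptide=MC
pos 9: GGU -> G; peptide=MCG
pos 12: UGA -> STOP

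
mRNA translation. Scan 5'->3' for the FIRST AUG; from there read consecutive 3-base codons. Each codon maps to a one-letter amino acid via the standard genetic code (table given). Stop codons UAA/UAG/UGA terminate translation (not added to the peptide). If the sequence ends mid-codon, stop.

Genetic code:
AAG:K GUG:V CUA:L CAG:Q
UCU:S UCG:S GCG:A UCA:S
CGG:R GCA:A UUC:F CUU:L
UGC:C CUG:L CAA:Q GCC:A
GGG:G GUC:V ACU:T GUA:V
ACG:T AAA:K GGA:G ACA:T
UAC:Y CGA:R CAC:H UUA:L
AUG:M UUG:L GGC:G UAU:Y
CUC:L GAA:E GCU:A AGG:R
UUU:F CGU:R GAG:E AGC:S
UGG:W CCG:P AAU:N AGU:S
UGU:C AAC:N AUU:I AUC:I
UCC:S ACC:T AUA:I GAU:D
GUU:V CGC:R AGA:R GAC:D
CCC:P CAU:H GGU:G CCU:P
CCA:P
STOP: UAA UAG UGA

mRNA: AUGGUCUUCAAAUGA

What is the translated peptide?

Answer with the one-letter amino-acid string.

start AUG at pos 0
pos 0: AUG -> M; peptide=M
pos 3: GUC -> V; peptide=MV
pos 6: UUC -> F; peptide=MVF
pos 9: AAA -> K; peptide=MVFK
pos 12: UGA -> STOP

Answer: MVFK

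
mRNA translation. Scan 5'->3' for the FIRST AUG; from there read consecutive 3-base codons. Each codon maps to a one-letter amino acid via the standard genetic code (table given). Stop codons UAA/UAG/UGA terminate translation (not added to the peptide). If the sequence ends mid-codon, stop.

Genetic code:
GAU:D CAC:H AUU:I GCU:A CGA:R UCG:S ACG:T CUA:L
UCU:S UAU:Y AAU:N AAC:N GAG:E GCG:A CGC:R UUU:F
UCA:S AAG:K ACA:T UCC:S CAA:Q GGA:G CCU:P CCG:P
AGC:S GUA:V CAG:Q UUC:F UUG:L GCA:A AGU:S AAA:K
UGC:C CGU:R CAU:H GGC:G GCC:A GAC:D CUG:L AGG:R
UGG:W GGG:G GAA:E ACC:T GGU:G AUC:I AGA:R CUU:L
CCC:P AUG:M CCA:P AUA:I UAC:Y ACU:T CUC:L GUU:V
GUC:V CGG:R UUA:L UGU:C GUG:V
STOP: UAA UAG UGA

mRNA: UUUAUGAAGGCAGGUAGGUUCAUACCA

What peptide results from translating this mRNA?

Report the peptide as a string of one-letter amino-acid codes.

start AUG at pos 3
pos 3: AUG -> M; peptide=M
pos 6: AAG -> K; peptide=MK
pos 9: GCA -> A; peptide=MKA
pos 12: GGU -> G; peptide=MKAG
pos 15: AGG -> R; peptide=MKAGR
pos 18: UUC -> F; peptide=MKAGRF
pos 21: AUA -> I; peptide=MKAGRFI
pos 24: CCA -> P; peptide=MKAGRFIP
pos 27: only 0 nt remain (<3), stop (end of mRNA)

Answer: MKAGRFIP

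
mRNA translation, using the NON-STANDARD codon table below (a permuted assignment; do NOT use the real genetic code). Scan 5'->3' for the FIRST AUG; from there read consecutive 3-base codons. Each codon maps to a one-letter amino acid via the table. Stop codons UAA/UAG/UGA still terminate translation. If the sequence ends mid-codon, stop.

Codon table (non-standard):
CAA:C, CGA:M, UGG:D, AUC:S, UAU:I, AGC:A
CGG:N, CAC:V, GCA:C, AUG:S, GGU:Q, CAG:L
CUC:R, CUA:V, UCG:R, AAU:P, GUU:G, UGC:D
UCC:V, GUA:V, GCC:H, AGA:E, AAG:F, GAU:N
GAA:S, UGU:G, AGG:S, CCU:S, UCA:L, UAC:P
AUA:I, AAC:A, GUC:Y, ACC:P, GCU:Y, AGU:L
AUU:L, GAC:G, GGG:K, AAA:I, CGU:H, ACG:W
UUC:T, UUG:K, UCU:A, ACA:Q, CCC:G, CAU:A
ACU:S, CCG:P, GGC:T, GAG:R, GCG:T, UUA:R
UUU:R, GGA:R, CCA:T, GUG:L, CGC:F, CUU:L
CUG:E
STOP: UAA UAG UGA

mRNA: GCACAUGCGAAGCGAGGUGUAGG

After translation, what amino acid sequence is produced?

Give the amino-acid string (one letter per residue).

start AUG at pos 4
pos 4: AUG -> S; peptide=S
pos 7: CGA -> M; peptide=SM
pos 10: AGC -> A; peptide=SMA
pos 13: GAG -> R; peptide=SMAR
pos 16: GUG -> L; peptide=SMARL
pos 19: UAG -> STOP

Answer: SMARL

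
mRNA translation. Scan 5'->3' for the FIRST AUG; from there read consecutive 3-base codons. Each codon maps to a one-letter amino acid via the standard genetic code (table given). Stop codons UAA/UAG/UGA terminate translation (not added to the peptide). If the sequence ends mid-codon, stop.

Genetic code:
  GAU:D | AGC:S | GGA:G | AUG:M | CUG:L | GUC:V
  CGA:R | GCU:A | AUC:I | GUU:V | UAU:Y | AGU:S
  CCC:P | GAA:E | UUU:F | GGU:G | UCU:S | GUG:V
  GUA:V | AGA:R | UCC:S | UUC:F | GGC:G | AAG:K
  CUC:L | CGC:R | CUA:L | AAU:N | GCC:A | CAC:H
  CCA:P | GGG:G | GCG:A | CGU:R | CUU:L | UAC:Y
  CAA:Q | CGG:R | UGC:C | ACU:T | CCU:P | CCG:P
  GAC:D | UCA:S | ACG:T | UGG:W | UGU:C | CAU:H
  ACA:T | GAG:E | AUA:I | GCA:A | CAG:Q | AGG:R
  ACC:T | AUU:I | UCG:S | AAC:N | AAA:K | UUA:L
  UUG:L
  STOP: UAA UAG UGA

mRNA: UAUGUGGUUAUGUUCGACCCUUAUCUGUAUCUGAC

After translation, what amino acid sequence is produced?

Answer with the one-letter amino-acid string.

Answer: MWLCSTLICI

Derivation:
start AUG at pos 1
pos 1: AUG -> M; peptide=M
pos 4: UGG -> W; peptide=MW
pos 7: UUA -> L; peptide=MWL
pos 10: UGU -> C; peptide=MWLC
pos 13: UCG -> S; peptide=MWLCS
pos 16: ACC -> T; peptide=MWLCST
pos 19: CUU -> L; peptide=MWLCSTL
pos 22: AUC -> I; peptide=MWLCSTLI
pos 25: UGU -> C; peptide=MWLCSTLIC
pos 28: AUC -> I; peptide=MWLCSTLICI
pos 31: UGA -> STOP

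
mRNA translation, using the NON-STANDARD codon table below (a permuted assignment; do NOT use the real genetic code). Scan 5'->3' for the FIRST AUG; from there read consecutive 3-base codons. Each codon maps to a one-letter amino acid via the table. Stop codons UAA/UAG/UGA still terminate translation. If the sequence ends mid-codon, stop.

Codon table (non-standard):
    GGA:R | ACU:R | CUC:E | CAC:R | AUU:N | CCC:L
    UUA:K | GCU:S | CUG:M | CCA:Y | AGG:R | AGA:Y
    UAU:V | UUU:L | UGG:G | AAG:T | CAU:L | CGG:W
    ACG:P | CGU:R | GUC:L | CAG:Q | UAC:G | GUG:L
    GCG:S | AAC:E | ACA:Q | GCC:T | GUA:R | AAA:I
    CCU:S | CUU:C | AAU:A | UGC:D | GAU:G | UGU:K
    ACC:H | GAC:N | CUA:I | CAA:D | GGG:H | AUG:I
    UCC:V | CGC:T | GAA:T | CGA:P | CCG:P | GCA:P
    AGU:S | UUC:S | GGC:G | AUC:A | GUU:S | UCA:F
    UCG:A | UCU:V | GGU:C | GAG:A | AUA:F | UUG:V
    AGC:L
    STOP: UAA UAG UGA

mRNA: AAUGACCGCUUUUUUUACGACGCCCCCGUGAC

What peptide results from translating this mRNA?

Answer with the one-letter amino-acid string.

Answer: IHSLLPPLP

Derivation:
start AUG at pos 1
pos 1: AUG -> I; peptide=I
pos 4: ACC -> H; peptide=IH
pos 7: GCU -> S; peptide=IHS
pos 10: UUU -> L; peptide=IHSL
pos 13: UUU -> L; peptide=IHSLL
pos 16: ACG -> P; peptide=IHSLLP
pos 19: ACG -> P; peptide=IHSLLPP
pos 22: CCC -> L; peptide=IHSLLPPL
pos 25: CCG -> P; peptide=IHSLLPPLP
pos 28: UGA -> STOP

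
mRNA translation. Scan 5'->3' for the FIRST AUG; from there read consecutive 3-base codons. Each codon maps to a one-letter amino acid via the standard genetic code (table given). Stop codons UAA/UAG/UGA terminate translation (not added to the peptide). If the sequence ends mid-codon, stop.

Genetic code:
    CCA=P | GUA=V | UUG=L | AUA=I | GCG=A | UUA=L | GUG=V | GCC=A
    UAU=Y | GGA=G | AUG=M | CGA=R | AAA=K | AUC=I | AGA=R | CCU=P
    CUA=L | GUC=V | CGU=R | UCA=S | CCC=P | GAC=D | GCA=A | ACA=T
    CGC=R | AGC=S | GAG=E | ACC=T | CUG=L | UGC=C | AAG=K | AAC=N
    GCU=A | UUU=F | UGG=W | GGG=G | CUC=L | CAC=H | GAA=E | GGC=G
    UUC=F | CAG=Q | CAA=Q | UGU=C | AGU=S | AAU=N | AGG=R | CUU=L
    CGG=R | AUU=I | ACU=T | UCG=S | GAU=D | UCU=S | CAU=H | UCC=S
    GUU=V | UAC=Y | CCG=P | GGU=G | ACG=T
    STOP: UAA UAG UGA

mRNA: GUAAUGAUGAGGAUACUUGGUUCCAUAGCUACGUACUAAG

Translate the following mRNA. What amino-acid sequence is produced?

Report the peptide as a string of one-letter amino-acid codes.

start AUG at pos 3
pos 3: AUG -> M; peptide=M
pos 6: AUG -> M; peptide=MM
pos 9: AGG -> R; peptide=MMR
pos 12: AUA -> I; peptide=MMRI
pos 15: CUU -> L; peptide=MMRIL
pos 18: GGU -> G; peptide=MMRILG
pos 21: UCC -> S; peptide=MMRILGS
pos 24: AUA -> I; peptide=MMRILGSI
pos 27: GCU -> A; peptide=MMRILGSIA
pos 30: ACG -> T; peptide=MMRILGSIAT
pos 33: UAC -> Y; peptide=MMRILGSIATY
pos 36: UAA -> STOP

Answer: MMRILGSIATY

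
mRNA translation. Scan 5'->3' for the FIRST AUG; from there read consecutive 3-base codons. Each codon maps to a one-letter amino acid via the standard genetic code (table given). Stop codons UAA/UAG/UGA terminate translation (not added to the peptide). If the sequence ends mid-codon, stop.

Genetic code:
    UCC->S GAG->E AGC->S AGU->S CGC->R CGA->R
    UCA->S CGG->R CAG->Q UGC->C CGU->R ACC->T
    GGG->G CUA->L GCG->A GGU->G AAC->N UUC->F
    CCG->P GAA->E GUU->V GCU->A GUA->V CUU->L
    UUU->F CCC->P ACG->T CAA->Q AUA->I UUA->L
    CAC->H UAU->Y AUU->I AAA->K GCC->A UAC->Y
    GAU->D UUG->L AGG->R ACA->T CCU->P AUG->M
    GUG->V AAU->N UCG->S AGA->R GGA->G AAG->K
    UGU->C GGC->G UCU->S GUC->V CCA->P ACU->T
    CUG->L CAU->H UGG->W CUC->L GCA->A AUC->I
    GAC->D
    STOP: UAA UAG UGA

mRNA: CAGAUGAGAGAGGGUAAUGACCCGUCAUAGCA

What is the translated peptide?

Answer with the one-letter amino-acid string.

start AUG at pos 3
pos 3: AUG -> M; peptide=M
pos 6: AGA -> R; peptide=MR
pos 9: GAG -> E; peptide=MRE
pos 12: GGU -> G; peptide=MREG
pos 15: AAU -> N; peptide=MREGN
pos 18: GAC -> D; peptide=MREGND
pos 21: CCG -> P; peptide=MREGNDP
pos 24: UCA -> S; peptide=MREGNDPS
pos 27: UAG -> STOP

Answer: MREGNDPS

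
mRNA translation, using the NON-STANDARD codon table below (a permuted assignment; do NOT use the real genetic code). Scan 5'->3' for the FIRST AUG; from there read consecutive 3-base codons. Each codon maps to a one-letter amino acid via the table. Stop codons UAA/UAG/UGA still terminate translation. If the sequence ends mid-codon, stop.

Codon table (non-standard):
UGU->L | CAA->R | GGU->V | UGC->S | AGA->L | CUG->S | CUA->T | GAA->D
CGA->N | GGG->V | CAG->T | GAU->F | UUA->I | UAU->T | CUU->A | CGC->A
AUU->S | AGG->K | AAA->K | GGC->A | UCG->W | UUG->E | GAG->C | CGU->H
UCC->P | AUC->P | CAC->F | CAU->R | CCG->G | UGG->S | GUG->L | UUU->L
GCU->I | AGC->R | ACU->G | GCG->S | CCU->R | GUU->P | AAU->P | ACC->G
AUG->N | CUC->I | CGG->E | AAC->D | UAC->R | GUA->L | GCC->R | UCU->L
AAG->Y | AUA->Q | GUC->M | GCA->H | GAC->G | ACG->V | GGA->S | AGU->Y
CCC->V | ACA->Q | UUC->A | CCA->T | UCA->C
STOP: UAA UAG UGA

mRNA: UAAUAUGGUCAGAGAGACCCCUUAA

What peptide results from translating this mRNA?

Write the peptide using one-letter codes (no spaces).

Answer: NMLCGR

Derivation:
start AUG at pos 4
pos 4: AUG -> N; peptide=N
pos 7: GUC -> M; peptide=NM
pos 10: AGA -> L; peptide=NML
pos 13: GAG -> C; peptide=NMLC
pos 16: ACC -> G; peptide=NMLCG
pos 19: CCU -> R; peptide=NMLCGR
pos 22: UAA -> STOP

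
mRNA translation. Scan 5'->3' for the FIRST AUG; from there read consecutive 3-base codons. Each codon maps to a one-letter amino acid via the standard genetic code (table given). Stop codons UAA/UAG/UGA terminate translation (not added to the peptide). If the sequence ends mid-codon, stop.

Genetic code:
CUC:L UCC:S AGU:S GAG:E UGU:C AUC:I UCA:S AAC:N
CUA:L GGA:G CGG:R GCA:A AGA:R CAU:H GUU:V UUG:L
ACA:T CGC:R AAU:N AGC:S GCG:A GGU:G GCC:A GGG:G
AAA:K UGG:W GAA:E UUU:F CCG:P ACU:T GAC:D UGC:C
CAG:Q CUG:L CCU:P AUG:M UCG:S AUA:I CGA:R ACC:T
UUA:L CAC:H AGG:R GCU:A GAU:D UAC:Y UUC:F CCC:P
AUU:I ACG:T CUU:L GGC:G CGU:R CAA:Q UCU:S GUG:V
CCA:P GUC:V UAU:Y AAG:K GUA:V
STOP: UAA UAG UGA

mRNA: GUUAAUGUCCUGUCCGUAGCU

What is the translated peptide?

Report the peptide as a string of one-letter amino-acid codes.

Answer: MSCP

Derivation:
start AUG at pos 4
pos 4: AUG -> M; peptide=M
pos 7: UCC -> S; peptide=MS
pos 10: UGU -> C; peptide=MSC
pos 13: CCG -> P; peptide=MSCP
pos 16: UAG -> STOP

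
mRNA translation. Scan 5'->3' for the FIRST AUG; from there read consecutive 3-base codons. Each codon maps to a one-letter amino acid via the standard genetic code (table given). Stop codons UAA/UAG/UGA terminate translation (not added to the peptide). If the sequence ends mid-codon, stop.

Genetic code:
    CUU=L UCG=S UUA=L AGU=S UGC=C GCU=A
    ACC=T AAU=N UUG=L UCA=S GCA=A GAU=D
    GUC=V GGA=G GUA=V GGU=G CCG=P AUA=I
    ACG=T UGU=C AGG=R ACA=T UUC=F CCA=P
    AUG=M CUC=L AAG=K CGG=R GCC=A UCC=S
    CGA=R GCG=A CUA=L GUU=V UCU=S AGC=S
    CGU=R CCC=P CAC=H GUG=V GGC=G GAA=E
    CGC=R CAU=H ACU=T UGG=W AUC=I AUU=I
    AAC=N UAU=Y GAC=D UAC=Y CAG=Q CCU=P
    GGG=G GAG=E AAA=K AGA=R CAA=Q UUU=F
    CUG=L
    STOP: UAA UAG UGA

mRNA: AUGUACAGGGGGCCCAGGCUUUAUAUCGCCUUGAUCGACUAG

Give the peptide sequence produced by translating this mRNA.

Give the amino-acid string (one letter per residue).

Answer: MYRGPRLYIALID

Derivation:
start AUG at pos 0
pos 0: AUG -> M; peptide=M
pos 3: UAC -> Y; peptide=MY
pos 6: AGG -> R; peptide=MYR
pos 9: GGG -> G; peptide=MYRG
pos 12: CCC -> P; peptide=MYRGP
pos 15: AGG -> R; peptide=MYRGPR
pos 18: CUU -> L; peptide=MYRGPRL
pos 21: UAU -> Y; peptide=MYRGPRLY
pos 24: AUC -> I; peptide=MYRGPRLYI
pos 27: GCC -> A; peptide=MYRGPRLYIA
pos 30: UUG -> L; peptide=MYRGPRLYIAL
pos 33: AUC -> I; peptide=MYRGPRLYIALI
pos 36: GAC -> D; peptide=MYRGPRLYIALID
pos 39: UAG -> STOP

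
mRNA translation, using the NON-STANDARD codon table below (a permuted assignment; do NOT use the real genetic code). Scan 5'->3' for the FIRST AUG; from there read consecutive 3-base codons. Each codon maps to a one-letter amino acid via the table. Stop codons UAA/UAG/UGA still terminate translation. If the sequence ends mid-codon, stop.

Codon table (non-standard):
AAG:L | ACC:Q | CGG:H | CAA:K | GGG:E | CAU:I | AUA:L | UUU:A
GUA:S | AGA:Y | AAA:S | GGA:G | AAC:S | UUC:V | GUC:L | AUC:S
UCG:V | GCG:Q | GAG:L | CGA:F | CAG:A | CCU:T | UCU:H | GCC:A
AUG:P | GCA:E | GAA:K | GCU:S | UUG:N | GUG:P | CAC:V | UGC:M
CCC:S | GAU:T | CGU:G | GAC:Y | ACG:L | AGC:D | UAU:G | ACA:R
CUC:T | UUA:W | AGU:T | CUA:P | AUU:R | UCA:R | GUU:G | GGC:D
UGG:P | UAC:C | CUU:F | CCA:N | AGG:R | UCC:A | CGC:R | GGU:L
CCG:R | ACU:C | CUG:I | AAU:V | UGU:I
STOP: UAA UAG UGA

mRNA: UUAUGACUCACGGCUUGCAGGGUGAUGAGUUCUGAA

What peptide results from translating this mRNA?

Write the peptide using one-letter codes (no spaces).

start AUG at pos 2
pos 2: AUG -> P; peptide=P
pos 5: ACU -> C; peptide=PC
pos 8: CAC -> V; peptide=PCV
pos 11: GGC -> D; peptide=PCVD
pos 14: UUG -> N; peptide=PCVDN
pos 17: CAG -> A; peptide=PCVDNA
pos 20: GGU -> L; peptide=PCVDNAL
pos 23: GAU -> T; peptide=PCVDNALT
pos 26: GAG -> L; peptide=PCVDNALTL
pos 29: UUC -> V; peptide=PCVDNALTLV
pos 32: UGA -> STOP

Answer: PCVDNALTLV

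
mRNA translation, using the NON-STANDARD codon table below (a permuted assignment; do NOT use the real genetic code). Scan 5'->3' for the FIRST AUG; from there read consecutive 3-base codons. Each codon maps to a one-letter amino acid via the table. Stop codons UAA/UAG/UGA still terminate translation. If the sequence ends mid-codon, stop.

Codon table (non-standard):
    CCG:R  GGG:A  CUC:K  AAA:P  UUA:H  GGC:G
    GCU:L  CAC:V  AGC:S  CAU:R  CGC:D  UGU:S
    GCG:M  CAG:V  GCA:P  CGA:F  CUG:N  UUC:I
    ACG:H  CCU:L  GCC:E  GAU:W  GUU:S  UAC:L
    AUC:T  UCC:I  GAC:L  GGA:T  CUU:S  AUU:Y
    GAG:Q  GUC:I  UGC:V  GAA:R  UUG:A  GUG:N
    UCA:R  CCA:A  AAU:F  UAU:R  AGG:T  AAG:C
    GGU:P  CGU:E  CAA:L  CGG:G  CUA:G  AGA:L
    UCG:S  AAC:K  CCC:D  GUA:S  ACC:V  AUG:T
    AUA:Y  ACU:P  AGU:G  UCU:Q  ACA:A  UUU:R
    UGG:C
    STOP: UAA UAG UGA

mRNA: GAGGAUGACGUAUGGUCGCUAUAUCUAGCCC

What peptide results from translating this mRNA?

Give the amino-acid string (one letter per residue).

Answer: THRPDRT

Derivation:
start AUG at pos 4
pos 4: AUG -> T; peptide=T
pos 7: ACG -> H; peptide=TH
pos 10: UAU -> R; peptide=THR
pos 13: GGU -> P; peptide=THRP
pos 16: CGC -> D; peptide=THRPD
pos 19: UAU -> R; peptide=THRPDR
pos 22: AUC -> T; peptide=THRPDRT
pos 25: UAG -> STOP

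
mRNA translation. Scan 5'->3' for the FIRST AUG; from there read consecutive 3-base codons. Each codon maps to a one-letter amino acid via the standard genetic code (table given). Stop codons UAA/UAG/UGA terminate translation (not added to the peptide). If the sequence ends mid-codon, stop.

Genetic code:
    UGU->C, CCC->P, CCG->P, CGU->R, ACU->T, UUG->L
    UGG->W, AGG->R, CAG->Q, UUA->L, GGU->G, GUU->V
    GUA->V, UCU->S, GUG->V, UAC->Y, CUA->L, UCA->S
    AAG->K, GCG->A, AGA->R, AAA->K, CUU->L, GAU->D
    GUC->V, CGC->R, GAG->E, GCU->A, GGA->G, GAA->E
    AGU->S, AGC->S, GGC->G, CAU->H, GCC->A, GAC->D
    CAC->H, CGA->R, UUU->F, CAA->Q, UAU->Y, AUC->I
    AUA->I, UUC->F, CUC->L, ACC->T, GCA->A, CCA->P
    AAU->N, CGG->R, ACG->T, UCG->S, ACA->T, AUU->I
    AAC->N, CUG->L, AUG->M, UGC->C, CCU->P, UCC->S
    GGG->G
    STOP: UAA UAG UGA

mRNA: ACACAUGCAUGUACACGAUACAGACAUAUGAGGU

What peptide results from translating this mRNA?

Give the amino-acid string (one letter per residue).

start AUG at pos 4
pos 4: AUG -> M; peptide=M
pos 7: CAU -> H; peptide=MH
pos 10: GUA -> V; peptide=MHV
pos 13: CAC -> H; peptide=MHVH
pos 16: GAU -> D; peptide=MHVHD
pos 19: ACA -> T; peptide=MHVHDT
pos 22: GAC -> D; peptide=MHVHDTD
pos 25: AUA -> I; peptide=MHVHDTDI
pos 28: UGA -> STOP

Answer: MHVHDTDI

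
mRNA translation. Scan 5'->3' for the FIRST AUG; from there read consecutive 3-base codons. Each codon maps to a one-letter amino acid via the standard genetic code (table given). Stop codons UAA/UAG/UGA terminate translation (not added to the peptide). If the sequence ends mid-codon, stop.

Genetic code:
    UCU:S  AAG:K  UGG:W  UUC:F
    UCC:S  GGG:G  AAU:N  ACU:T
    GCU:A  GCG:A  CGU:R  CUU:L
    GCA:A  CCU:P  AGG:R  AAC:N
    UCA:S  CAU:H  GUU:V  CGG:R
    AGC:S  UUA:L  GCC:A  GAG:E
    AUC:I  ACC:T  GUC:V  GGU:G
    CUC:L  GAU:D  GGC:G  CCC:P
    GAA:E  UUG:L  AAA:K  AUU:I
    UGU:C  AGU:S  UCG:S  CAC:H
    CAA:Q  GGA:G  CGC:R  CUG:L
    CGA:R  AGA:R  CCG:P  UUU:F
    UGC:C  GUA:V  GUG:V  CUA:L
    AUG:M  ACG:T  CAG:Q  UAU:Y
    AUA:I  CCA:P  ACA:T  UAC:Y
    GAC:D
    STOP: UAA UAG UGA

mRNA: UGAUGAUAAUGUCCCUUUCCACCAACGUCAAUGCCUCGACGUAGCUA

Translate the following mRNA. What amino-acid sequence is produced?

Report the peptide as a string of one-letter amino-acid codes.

start AUG at pos 2
pos 2: AUG -> M; peptide=M
pos 5: AUA -> I; peptide=MI
pos 8: AUG -> M; peptide=MIM
pos 11: UCC -> S; peptide=MIMS
pos 14: CUU -> L; peptide=MIMSL
pos 17: UCC -> S; peptide=MIMSLS
pos 20: ACC -> T; peptide=MIMSLST
pos 23: AAC -> N; peptide=MIMSLSTN
pos 26: GUC -> V; peptide=MIMSLSTNV
pos 29: AAU -> N; peptide=MIMSLSTNVN
pos 32: GCC -> A; peptide=MIMSLSTNVNA
pos 35: UCG -> S; peptide=MIMSLSTNVNAS
pos 38: ACG -> T; peptide=MIMSLSTNVNAST
pos 41: UAG -> STOP

Answer: MIMSLSTNVNAST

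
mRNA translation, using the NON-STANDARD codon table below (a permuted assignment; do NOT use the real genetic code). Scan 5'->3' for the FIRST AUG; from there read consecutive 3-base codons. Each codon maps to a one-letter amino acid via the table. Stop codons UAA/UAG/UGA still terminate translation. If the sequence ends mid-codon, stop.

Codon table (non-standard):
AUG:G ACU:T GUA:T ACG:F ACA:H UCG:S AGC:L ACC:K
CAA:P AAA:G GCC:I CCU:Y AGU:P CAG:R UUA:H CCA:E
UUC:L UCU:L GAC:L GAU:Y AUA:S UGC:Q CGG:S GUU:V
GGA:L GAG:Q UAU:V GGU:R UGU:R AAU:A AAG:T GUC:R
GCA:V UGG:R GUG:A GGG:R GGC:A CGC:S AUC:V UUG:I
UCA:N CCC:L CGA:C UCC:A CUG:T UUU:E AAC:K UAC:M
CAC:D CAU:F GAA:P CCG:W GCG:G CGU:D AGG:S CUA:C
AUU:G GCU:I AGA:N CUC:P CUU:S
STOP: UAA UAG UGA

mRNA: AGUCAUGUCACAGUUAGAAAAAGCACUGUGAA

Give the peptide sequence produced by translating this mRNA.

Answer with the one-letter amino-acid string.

start AUG at pos 4
pos 4: AUG -> G; peptide=G
pos 7: UCA -> N; peptide=GN
pos 10: CAG -> R; peptide=GNR
pos 13: UUA -> H; peptide=GNRH
pos 16: GAA -> P; peptide=GNRHP
pos 19: AAA -> G; peptide=GNRHPG
pos 22: GCA -> V; peptide=GNRHPGV
pos 25: CUG -> T; peptide=GNRHPGVT
pos 28: UGA -> STOP

Answer: GNRHPGVT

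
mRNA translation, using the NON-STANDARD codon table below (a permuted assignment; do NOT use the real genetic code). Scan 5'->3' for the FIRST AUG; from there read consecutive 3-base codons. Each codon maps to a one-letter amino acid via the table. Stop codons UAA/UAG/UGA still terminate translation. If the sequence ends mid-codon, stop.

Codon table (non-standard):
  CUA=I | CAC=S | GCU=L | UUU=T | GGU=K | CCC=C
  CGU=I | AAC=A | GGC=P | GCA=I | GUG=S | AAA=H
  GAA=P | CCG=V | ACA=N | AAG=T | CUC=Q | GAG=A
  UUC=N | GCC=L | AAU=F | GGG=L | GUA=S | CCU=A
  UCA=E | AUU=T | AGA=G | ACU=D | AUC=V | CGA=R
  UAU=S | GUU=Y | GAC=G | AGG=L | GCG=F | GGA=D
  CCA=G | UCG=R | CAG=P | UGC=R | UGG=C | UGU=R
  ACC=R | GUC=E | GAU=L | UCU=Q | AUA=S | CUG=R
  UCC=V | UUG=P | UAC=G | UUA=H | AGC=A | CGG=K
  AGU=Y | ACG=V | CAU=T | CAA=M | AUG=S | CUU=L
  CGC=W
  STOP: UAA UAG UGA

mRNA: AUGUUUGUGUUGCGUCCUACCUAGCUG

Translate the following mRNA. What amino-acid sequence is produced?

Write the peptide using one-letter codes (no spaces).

Answer: STSPIAR

Derivation:
start AUG at pos 0
pos 0: AUG -> S; peptide=S
pos 3: UUU -> T; peptide=ST
pos 6: GUG -> S; peptide=STS
pos 9: UUG -> P; peptide=STSP
pos 12: CGU -> I; peptide=STSPI
pos 15: CCU -> A; peptide=STSPIA
pos 18: ACC -> R; peptide=STSPIAR
pos 21: UAG -> STOP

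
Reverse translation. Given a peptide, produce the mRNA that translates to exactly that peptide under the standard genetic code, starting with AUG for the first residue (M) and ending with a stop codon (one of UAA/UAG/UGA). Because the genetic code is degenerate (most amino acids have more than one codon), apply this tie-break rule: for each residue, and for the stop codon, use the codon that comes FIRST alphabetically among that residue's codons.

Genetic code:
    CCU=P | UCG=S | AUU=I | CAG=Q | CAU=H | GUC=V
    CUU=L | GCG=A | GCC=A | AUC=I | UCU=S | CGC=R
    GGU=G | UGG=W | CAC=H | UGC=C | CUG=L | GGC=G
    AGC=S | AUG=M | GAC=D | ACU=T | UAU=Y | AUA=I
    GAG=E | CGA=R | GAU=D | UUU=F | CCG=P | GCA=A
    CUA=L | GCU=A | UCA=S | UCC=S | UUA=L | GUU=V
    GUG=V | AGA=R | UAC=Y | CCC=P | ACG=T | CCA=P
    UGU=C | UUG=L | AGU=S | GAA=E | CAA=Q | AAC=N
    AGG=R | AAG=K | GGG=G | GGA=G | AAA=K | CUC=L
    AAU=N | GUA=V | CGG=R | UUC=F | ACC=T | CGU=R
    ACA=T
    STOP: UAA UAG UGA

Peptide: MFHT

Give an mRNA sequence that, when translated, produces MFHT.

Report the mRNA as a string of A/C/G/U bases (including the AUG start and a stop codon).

Answer: mRNA: AUGUUCCACACAUAA

Derivation:
residue 1: M -> AUG (start codon)
residue 2: F codons sorted = UUC,UUU -> pick first = UUC
residue 3: H codons sorted = CAC,CAU -> pick first = CAC
residue 4: T codons sorted = ACA,ACC,ACG,ACU -> pick first = ACA
terminator: stop codons sorted = UAA,UAG,UGA -> pick first = UAA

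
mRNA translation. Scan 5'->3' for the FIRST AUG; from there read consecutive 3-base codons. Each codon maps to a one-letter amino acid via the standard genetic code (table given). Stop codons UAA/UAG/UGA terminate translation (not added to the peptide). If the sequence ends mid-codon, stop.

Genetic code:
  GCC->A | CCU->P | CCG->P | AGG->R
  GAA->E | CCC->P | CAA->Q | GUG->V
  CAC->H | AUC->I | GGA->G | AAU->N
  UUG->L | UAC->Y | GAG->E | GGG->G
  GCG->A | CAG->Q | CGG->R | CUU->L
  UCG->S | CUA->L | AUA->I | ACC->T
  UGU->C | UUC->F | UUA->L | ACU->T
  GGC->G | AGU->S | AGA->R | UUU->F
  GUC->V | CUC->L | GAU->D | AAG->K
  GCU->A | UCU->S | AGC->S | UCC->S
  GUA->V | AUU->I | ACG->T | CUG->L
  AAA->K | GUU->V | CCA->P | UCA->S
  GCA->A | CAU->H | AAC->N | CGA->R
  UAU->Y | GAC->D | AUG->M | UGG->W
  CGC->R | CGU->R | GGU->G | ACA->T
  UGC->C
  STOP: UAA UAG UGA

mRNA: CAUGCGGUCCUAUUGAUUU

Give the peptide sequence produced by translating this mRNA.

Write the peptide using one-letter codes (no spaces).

start AUG at pos 1
pos 1: AUG -> M; peptide=M
pos 4: CGG -> R; peptide=MR
pos 7: UCC -> S; peptide=MRS
pos 10: UAU -> Y; peptide=MRSY
pos 13: UGA -> STOP

Answer: MRSY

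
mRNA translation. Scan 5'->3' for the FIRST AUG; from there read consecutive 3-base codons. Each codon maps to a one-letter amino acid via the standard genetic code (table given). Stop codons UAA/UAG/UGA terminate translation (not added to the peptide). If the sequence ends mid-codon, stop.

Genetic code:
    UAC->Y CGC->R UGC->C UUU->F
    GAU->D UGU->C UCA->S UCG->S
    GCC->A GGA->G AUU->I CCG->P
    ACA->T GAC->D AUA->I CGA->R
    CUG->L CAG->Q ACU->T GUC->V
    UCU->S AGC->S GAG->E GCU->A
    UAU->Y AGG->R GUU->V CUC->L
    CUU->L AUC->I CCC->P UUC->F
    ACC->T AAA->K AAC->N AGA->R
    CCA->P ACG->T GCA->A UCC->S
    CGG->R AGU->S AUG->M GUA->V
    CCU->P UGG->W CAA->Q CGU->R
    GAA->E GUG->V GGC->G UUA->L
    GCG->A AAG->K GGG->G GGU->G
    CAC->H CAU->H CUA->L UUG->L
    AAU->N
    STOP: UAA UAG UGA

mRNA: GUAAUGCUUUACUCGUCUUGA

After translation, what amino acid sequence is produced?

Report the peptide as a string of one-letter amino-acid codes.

start AUG at pos 3
pos 3: AUG -> M; peptide=M
pos 6: CUU -> L; peptide=ML
pos 9: UAC -> Y; peptide=MLY
pos 12: UCG -> S; peptide=MLYS
pos 15: UCU -> S; peptide=MLYSS
pos 18: UGA -> STOP

Answer: MLYSS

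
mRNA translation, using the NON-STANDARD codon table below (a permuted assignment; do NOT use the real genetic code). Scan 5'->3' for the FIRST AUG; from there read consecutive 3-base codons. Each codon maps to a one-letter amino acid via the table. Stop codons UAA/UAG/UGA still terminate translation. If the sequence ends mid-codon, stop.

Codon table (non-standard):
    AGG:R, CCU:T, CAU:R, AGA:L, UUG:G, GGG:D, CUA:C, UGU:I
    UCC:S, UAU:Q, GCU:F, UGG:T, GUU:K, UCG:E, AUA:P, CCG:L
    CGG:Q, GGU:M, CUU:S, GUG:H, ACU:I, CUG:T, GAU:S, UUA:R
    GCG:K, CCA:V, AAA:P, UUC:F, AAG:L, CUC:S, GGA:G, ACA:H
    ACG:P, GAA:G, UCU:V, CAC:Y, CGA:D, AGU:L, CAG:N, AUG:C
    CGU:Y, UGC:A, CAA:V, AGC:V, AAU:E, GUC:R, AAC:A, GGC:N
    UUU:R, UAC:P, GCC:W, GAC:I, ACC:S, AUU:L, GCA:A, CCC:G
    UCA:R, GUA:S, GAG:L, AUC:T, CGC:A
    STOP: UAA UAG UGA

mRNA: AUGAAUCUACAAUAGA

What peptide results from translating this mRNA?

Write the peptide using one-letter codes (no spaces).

start AUG at pos 0
pos 0: AUG -> C; peptide=C
pos 3: AAU -> E; peptide=CE
pos 6: CUA -> C; peptide=CEC
pos 9: CAA -> V; peptide=CECV
pos 12: UAG -> STOP

Answer: CECV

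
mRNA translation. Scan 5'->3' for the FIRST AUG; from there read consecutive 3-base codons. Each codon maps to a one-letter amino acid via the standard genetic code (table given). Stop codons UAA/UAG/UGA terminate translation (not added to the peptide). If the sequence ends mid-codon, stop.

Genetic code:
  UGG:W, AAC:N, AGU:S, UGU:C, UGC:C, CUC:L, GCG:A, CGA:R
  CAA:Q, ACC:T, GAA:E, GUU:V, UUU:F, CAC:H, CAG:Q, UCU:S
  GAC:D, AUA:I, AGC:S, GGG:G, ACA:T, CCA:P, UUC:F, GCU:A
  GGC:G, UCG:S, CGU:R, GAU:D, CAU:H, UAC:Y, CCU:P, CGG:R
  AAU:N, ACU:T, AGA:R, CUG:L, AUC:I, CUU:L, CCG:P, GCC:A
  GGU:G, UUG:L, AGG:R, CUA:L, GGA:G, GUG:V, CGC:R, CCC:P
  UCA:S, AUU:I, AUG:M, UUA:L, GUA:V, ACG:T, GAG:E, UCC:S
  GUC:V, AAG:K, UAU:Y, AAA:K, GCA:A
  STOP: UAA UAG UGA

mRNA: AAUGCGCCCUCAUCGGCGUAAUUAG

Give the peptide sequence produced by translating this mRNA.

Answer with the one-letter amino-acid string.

start AUG at pos 1
pos 1: AUG -> M; peptide=M
pos 4: CGC -> R; peptide=MR
pos 7: CCU -> P; peptide=MRP
pos 10: CAU -> H; peptide=MRPH
pos 13: CGG -> R; peptide=MRPHR
pos 16: CGU -> R; peptide=MRPHRR
pos 19: AAU -> N; peptide=MRPHRRN
pos 22: UAG -> STOP

Answer: MRPHRRN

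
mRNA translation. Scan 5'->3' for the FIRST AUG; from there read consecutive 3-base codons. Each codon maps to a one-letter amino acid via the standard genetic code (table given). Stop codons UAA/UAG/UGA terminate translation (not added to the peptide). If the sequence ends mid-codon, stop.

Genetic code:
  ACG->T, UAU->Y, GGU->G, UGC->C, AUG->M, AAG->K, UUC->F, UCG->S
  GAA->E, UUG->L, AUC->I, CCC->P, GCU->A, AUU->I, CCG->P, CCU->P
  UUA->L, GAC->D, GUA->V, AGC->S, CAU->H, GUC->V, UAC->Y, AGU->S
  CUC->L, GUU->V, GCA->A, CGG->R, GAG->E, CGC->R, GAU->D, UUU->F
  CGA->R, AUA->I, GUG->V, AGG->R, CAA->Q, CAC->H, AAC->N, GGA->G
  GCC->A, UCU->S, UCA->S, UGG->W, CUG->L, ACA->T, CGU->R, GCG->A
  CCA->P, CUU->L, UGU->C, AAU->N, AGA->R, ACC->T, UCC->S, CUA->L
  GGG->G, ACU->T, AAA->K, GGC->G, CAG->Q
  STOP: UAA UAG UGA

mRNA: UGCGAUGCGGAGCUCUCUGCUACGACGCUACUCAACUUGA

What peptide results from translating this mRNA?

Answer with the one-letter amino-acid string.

Answer: MRSSLLRRYST

Derivation:
start AUG at pos 4
pos 4: AUG -> M; peptide=M
pos 7: CGG -> R; peptide=MR
pos 10: AGC -> S; peptide=MRS
pos 13: UCU -> S; peptide=MRSS
pos 16: CUG -> L; peptide=MRSSL
pos 19: CUA -> L; peptide=MRSSLL
pos 22: CGA -> R; peptide=MRSSLLR
pos 25: CGC -> R; peptide=MRSSLLRR
pos 28: UAC -> Y; peptide=MRSSLLRRY
pos 31: UCA -> S; peptide=MRSSLLRRYS
pos 34: ACU -> T; peptide=MRSSLLRRYST
pos 37: UGA -> STOP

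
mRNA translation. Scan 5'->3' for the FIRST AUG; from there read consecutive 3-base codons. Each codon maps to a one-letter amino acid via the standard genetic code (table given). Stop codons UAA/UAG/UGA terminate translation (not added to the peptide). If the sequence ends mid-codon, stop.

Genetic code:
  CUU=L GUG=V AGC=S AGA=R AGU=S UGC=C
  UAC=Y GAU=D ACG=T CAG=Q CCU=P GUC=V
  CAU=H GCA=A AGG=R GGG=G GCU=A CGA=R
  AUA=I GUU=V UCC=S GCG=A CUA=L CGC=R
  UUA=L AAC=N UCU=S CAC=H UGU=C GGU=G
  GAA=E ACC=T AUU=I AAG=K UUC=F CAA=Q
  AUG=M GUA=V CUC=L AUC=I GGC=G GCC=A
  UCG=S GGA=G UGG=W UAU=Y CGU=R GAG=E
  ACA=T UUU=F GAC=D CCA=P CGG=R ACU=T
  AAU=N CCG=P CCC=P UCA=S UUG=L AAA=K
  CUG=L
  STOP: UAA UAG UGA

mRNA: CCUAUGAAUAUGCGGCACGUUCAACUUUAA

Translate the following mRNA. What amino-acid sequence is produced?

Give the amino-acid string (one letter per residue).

Answer: MNMRHVQL

Derivation:
start AUG at pos 3
pos 3: AUG -> M; peptide=M
pos 6: AAU -> N; peptide=MN
pos 9: AUG -> M; peptide=MNM
pos 12: CGG -> R; peptide=MNMR
pos 15: CAC -> H; peptide=MNMRH
pos 18: GUU -> V; peptide=MNMRHV
pos 21: CAA -> Q; peptide=MNMRHVQ
pos 24: CUU -> L; peptide=MNMRHVQL
pos 27: UAA -> STOP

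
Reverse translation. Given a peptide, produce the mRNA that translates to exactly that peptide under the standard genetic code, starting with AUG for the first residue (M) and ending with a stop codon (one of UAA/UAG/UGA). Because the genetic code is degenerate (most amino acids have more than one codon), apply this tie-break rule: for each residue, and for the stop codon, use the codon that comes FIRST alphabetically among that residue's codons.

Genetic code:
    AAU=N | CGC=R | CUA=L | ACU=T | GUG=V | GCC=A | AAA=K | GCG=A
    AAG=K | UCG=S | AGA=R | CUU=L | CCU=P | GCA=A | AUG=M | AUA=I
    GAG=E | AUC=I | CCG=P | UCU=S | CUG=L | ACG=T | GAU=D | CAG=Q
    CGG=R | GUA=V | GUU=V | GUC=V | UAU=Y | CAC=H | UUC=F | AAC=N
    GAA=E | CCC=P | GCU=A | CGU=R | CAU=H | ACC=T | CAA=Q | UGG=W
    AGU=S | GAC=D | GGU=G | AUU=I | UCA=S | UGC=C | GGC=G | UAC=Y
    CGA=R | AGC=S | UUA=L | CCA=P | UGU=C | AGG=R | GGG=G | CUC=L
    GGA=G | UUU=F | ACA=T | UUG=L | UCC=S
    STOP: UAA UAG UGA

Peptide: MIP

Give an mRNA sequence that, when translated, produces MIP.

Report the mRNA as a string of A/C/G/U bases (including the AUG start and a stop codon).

residue 1: M -> AUG (start codon)
residue 2: I codons sorted = AUA,AUC,AUU -> pick first = AUA
residue 3: P codons sorted = CCA,CCC,CCG,CCU -> pick first = CCA
terminator: stop codons sorted = UAA,UAG,UGA -> pick first = UAA

Answer: mRNA: AUGAUACCAUAA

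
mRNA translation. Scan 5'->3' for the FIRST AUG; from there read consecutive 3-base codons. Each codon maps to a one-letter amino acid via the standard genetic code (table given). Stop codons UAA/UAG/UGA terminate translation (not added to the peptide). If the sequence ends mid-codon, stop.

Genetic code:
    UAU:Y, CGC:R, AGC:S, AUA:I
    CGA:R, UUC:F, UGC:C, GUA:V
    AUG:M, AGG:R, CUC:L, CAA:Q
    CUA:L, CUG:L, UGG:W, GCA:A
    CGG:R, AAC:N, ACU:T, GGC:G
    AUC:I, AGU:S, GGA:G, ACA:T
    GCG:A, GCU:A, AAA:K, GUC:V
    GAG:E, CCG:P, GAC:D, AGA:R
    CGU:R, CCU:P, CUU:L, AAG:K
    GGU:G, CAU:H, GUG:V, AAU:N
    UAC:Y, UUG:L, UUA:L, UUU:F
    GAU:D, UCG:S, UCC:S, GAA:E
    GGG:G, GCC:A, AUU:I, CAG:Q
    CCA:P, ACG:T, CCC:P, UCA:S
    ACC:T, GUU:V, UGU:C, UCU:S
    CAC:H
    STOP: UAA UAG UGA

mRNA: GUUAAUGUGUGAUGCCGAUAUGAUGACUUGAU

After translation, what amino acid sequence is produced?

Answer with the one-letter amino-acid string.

Answer: MCDADMMT

Derivation:
start AUG at pos 4
pos 4: AUG -> M; peptide=M
pos 7: UGU -> C; peptide=MC
pos 10: GAU -> D; peptide=MCD
pos 13: GCC -> A; peptide=MCDA
pos 16: GAU -> D; peptide=MCDAD
pos 19: AUG -> M; peptide=MCDADM
pos 22: AUG -> M; peptide=MCDADMM
pos 25: ACU -> T; peptide=MCDADMMT
pos 28: UGA -> STOP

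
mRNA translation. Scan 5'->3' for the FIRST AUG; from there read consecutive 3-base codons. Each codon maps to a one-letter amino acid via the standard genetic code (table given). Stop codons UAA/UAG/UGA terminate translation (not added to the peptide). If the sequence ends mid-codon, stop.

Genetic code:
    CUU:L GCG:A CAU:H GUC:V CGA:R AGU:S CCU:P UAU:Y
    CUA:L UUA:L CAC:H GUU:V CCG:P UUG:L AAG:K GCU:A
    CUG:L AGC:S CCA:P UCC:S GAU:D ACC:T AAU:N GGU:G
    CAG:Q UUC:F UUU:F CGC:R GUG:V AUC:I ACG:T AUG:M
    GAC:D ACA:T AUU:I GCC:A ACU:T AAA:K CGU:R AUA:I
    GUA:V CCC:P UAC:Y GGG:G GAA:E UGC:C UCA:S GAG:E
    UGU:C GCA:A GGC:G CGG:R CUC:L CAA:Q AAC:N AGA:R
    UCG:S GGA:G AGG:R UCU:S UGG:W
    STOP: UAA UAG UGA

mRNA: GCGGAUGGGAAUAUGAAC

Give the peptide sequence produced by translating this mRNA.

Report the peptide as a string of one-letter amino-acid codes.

start AUG at pos 4
pos 4: AUG -> M; peptide=M
pos 7: GGA -> G; peptide=MG
pos 10: AUA -> I; peptide=MGI
pos 13: UGA -> STOP

Answer: MGI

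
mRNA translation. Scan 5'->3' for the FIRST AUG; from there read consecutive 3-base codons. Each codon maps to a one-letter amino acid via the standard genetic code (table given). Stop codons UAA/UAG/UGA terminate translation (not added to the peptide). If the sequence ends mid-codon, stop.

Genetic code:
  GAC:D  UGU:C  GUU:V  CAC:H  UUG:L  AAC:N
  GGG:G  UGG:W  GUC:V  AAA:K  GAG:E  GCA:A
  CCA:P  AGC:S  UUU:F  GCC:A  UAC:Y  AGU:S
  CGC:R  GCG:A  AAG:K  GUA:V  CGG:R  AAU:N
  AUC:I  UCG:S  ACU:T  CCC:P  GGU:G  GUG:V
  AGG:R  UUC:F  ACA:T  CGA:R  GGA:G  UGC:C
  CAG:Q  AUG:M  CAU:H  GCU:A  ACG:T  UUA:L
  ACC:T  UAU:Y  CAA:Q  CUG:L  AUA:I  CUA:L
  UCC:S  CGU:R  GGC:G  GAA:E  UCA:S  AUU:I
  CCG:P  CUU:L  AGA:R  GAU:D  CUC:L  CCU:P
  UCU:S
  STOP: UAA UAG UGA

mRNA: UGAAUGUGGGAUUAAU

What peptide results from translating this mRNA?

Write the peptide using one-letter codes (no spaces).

Answer: MWD

Derivation:
start AUG at pos 3
pos 3: AUG -> M; peptide=M
pos 6: UGG -> W; peptide=MW
pos 9: GAU -> D; peptide=MWD
pos 12: UAA -> STOP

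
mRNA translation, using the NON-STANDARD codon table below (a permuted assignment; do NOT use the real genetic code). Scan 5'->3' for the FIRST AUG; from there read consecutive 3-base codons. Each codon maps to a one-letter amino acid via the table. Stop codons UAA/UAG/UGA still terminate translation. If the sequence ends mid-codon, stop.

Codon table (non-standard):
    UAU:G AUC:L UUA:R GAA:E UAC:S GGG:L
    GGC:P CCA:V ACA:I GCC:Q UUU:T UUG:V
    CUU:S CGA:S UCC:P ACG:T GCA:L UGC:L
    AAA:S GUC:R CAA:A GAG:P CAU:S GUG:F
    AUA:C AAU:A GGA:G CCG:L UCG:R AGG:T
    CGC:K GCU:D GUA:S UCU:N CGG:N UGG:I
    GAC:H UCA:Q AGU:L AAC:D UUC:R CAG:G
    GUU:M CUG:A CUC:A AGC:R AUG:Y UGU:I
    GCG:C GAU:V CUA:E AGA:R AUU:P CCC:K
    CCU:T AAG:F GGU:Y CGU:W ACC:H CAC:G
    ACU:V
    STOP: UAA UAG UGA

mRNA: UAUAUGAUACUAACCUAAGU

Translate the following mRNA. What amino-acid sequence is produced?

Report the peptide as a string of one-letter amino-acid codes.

start AUG at pos 3
pos 3: AUG -> Y; peptide=Y
pos 6: AUA -> C; peptide=YC
pos 9: CUA -> E; peptide=YCE
pos 12: ACC -> H; peptide=YCEH
pos 15: UAA -> STOP

Answer: YCEH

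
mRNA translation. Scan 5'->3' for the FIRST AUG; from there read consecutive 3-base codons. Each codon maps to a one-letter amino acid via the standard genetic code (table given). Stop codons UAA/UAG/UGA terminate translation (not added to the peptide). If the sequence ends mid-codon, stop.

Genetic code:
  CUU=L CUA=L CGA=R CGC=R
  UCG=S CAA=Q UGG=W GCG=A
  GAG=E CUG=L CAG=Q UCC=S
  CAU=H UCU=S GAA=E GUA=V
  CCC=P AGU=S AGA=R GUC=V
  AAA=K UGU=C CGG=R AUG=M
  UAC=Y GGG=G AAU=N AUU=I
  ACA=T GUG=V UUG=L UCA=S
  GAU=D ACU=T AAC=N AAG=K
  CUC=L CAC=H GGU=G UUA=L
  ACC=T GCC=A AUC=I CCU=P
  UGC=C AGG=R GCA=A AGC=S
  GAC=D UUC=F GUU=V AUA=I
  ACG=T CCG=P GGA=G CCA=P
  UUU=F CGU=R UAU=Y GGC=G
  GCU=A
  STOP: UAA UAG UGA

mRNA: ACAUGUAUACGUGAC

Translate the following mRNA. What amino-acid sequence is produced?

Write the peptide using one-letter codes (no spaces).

start AUG at pos 2
pos 2: AUG -> M; peptide=M
pos 5: UAU -> Y; peptide=MY
pos 8: ACG -> T; peptide=MYT
pos 11: UGA -> STOP

Answer: MYT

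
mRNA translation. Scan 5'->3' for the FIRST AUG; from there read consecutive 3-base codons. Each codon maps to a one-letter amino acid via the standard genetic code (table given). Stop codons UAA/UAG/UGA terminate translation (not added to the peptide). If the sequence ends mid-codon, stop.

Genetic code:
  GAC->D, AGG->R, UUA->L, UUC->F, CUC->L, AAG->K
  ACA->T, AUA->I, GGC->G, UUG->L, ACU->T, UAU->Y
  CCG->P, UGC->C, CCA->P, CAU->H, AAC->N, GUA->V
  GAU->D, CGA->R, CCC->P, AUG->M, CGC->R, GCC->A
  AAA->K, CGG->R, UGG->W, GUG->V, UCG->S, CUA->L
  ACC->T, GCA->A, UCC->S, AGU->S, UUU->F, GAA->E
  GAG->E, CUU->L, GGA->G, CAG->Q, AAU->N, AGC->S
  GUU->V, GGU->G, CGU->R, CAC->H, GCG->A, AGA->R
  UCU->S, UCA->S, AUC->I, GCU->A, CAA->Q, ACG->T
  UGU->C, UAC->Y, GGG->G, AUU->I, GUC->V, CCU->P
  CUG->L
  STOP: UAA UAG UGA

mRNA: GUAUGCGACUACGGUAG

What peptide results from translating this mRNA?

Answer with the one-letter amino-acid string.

start AUG at pos 2
pos 2: AUG -> M; peptide=M
pos 5: CGA -> R; peptide=MR
pos 8: CUA -> L; peptide=MRL
pos 11: CGG -> R; peptide=MRLR
pos 14: UAG -> STOP

Answer: MRLR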